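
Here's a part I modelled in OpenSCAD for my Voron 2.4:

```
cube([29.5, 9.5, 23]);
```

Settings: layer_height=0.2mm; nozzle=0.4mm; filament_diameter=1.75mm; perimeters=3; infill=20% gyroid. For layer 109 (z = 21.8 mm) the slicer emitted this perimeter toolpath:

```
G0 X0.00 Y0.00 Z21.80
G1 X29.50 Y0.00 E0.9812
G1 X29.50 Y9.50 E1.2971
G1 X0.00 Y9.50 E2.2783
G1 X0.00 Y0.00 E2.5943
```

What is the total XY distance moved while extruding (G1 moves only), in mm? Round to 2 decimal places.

Sum the Euclidean lengths of each G1 segment: total = 78.00 mm.

78.00 mm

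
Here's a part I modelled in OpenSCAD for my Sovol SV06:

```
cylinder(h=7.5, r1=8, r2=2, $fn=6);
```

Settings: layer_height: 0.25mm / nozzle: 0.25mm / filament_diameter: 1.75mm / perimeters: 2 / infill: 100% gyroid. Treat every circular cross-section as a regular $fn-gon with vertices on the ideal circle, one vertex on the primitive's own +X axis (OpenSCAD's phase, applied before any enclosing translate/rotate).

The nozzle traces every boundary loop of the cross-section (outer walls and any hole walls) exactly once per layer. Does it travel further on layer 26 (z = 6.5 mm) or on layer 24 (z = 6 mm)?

layer 24 (z = 6 mm)

Layer 26 (z = 6.5): the cone: at t=0.867 of its height the radius interpolates to r₁+(r₂−r₁)t = 2.800, giving a regular 6-gon of that circumradius (perimeter = 2·6·2.800·sin(180°/6) = 16.80 mm). So its perimeter = 16.80 mm. Layer 24 (z = 6): the cone contributes a regular 6-gon of circumradius 3.200 (interpolated between r1=8 and r2=2 at t=0.800) (perimeter = 2·6·3.200·sin(180°/6) = 19.20 mm). So its perimeter = 19.20 mm. Layer 24 is larger (19.20 vs 16.80 mm).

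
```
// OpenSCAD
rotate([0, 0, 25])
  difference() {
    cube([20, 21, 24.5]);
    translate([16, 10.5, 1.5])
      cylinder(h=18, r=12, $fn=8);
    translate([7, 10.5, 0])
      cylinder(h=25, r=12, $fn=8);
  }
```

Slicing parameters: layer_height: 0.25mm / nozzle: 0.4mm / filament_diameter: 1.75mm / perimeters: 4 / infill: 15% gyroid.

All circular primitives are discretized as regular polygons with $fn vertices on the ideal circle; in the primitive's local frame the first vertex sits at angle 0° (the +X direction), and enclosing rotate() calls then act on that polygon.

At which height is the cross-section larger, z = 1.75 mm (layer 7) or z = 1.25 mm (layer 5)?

layer 5 (z = 1.25 mm)

Layer 7 (z = 1.75): the cube (footprint 20×21) is included at this height (area 420.00 mm²); the r=12 cylinder at (16, 10.5) gives a regular 8-gon of circumradius 12 (constant along its height) (area = (8/2)·12.000²·sin(360°/8) = 407.29 mm²); the r=12 cylinder at (7, 10.5) gives a regular 8-gon of circumradius 12 (constant along its height) (area = (8/2)·12.000²·sin(360°/8) = 407.29 mm²); Taking the first minus the rest: starting from the 20×21 cube (420.00 mm²), the r=12 cylinder at (16, 10.5) partially overlaps it — only the 282.16 mm² overlap (of its 407.29 mm²) is removed, clipping the outline; the r=12 cylinder at (7, 10.5) partially overlaps it — only the 132.42 mm² overlap (of its 407.29 mm²) is removed, clipping the outline — area = 5.43 mm²; (rotated 25° about Z; rotation is an isometry so areas/perimeters/island counts are preserved). So its area = 5.43 mm². Layer 5 (z = 1.25): the cube (footprint 20×21) is included at this height (area 420.00 mm²); the cylinder at (16, 10.5) is absent (z outside [1.5, 19.5]); the r=12 cylinder at (7, 10.5) gives a regular 8-gon of circumradius 12 (constant along its height) (area = (8/2)·12.000²·sin(360°/8) = 407.29 mm²); Taking the first minus the rest: starting from the 20×21 cube (420.00 mm²), the r=12 cylinder at (7, 10.5) partially overlaps it — only the 340.49 mm² overlap (of its 407.29 mm²) is removed, clipping the outline — area = 79.51 mm²; (whole slice rotated 25° about Z — lengths, areas and connectivity unchanged). So its area = 79.51 mm². Layer 5 is larger (79.51 vs 5.43 mm²).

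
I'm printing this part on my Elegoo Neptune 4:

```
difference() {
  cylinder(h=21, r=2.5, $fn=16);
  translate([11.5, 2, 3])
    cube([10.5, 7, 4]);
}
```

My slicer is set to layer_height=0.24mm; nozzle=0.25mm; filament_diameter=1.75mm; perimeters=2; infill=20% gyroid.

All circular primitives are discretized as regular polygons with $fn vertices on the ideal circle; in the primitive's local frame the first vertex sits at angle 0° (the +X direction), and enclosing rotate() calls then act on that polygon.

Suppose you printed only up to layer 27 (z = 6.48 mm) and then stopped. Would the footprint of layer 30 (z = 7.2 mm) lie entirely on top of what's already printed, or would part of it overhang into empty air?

entirely on top

Compare the two slices. At z = 6.48: the cylinder: section is a regular 16-gon, circumradius r=2.5 (area = (16/2)·2.500²·sin(360°/16) = 19.13 mm²); the 10.5×7 cube at (11.5, 2) contributes its full rectangle (area 73.50 mm²); Subtracting the remaining from the first: starting from the r=2.5 cylinder (19.13 mm²), the 10.5×7 cube at (11.5, 2) misses the remaining region (no effect) — area = 19.13 mm². At z = 7.2: the r=2.5 cylinder gives a regular 16-gon of circumradius 2.5 (constant along its height) (area = (16/2)·2.500²·sin(360°/16) = 19.13 mm²); the cube at (11.5, 2) is absent (z outside [3, 7]); After the difference (first − rest): none of the subtracted shapes is present at this height, so the r=2.5 cylinder is unchanged — area = 19.13 mm². Checking containment: the cross-section at z = 7.2 is a subset of the cross-section at z = 6.48.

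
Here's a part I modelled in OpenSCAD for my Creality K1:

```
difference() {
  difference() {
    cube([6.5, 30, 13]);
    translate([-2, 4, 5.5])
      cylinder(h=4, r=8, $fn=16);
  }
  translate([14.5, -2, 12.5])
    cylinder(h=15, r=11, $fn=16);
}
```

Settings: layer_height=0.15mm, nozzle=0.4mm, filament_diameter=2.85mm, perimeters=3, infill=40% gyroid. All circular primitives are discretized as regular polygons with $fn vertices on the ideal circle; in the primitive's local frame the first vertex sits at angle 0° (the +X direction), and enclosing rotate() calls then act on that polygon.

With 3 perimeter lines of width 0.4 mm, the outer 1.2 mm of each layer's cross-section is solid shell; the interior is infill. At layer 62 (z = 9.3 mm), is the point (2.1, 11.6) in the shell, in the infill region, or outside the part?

At z = 9.3 mm: the 6.5×30 cube contributes its full rectangle; the r=8 cylinder at (-2, 4) contributes a regular 16-gon of circumradius 8; Taking the first minus the rest: starting from the 6.5×30 cube, the r=8 cylinder at (-2, 4) partially overlaps it — only the 55.58 mm² overlap (of its 195.93 mm²) is removed, clipping the outline — 1 connected region; the cylinder at (14.5, -2) is not intersected at this z (z outside [12.5, 27.5]); Taking the first minus the rest: none of the subtracted shapes is present at this height, so the result so far is unchanged — 1 connected region. Overall, the cross-section is a single solid region. The nearest boundary edge runs (3.66, 9.66)→(1.06, 11.39); distance from the point to it = 0.75 mm. The point is inside the cross-section, 0.75 mm from the nearest boundary — within the 1.2 mm shell band (3 × 0.4).

shell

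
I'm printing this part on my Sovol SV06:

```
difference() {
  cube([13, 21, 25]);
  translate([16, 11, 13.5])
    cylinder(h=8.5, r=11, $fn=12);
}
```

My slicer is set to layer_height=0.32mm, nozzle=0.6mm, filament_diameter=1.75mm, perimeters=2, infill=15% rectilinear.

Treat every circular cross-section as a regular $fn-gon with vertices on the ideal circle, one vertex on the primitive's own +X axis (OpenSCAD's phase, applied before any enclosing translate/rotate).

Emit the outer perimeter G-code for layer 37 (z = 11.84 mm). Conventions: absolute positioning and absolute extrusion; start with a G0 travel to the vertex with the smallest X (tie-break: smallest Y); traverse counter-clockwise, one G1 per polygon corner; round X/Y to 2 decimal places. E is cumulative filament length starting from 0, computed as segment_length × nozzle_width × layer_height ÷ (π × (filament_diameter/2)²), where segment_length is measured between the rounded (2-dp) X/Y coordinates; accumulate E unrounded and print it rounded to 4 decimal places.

G0 X0.00 Y0.00 Z11.84
G1 X13.00 Y0.00 E1.0377
G1 X13.00 Y21.00 E2.7140
G1 X0.00 Y21.00 E3.7517
G1 X0.00 Y0.00 E5.4281

At z = 11.84 mm: the 13×21 cube contributes its full rectangle; the cylinder at (16, 11) does not reach this height (z outside [13.5, 22]); Taking the first minus the rest: none of the subtracted shapes is present at this height, so the 13×21 cube is unchanged — 1 connected region. The outline is a single polygon with 4 vertices. Extrusion per mm of travel: 0.6 × 0.32 / (π × 0.875²) = 0.079824. Accumulating E over each segment gives final E = 5.4281.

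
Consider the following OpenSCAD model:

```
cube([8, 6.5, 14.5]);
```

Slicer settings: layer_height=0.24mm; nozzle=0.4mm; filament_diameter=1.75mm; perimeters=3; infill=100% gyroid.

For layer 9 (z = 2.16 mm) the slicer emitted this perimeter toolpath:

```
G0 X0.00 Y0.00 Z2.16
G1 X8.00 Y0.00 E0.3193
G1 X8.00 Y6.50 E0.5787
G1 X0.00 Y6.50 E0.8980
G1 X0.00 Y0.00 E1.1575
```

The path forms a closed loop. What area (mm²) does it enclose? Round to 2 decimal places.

52.00 mm²

Apply the shoelace formula to the sequence of (X, Y) vertices; enclosed area = 52.00 mm².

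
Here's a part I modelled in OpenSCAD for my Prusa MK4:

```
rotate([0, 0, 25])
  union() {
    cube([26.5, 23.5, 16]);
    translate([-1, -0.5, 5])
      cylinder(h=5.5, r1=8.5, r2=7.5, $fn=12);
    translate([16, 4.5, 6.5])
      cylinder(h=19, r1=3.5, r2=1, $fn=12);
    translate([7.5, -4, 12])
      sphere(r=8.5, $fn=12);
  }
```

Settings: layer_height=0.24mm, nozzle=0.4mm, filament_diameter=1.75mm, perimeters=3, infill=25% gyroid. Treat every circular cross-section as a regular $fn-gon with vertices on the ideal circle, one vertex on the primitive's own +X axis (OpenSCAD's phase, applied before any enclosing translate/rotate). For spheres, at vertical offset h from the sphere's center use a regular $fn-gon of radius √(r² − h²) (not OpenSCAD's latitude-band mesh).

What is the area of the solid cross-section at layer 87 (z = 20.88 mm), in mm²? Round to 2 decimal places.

At z = 20.88 mm: the cube is absent (z outside [0, 16]); the cone at (-1, -0.5) does not reach this height (z outside [5, 10.5]); the cone at (16, 4.5) contributes a regular 12-gon of circumradius 1.608 (interpolated between r1=3.5 and r2=1 at t=0.757) (area = (12/2)·1.608²·sin(360°/12) = 7.76 mm²); the sphere at (7.5, -4) is not intersected at this z (|z−center|=8.880 > r=8.5); Taking the union: only the cone at (16, 4.5) is present, so the union is just that shape — area = 7.76 mm²; (whole slice rotated 25° about Z — lengths, areas and connectivity unchanged). Overall, the cross-section is a single solid region. Net area = 7.76 mm².

7.76 mm²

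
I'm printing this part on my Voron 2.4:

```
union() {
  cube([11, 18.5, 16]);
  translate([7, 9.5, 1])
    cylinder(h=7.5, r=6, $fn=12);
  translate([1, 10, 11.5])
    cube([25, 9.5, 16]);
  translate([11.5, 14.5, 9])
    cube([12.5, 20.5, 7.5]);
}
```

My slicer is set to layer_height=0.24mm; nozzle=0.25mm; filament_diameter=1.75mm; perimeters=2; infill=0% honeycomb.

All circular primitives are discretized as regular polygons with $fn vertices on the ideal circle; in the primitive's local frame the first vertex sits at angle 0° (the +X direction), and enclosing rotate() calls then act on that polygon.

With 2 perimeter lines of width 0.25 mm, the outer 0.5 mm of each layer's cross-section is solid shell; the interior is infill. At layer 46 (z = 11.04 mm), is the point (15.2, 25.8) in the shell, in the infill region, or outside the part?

infill

At z = 11.04 mm: the cube (footprint 11×18.5) is included at this height; the cylinder at (7, 9.5) is absent (z outside [1, 8.5]); the cube at (1, 10) is absent (z outside [11.5, 27.5]); the cube at (11.5, 14.5) (footprint 12.5×20.5) is included at this height; Merging all regions: the 2 present regions are separate (no shared area or edge), so areas and boundary lengths simply add and each stays a separate island — 2 connected regions. Overall, the cross-section has 2 separate islands. The nearest boundary edge runs (11.50, 14.50)→(11.50, 35.00); distance from the point to it = 3.70 mm. (Shell/infill is judged within the island containing the point — the largest one.) The point is inside the cross-section and 3.70 mm from the nearest boundary — more than the 0.5 mm shell width (2 × 0.25), so it's in the infill interior.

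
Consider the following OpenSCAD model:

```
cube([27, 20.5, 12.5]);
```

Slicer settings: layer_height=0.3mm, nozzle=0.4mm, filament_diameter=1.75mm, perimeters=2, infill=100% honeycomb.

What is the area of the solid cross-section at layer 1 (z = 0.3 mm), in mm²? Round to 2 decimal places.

553.50 mm²

At z = 0.3 mm: the cube is present — its section is the full 27×20.5 rectangle (area 553.50 mm²). Overall, the cross-section is a single solid region. Net area = 553.50 mm².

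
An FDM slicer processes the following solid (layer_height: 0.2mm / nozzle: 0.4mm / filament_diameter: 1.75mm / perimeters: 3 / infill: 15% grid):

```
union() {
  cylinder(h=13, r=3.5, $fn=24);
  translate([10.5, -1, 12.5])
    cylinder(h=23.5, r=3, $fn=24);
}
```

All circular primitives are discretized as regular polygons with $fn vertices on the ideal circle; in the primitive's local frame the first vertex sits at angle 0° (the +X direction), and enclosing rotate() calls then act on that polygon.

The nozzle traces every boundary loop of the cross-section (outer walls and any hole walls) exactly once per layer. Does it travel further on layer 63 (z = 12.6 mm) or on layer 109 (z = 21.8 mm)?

layer 63 (z = 12.6 mm)

Layer 63 (z = 12.6): the r=3.5 cylinder gives a regular 24-gon of circumradius 3.5 (constant along its height) (perimeter = 2·24·3.500·sin(180°/24) = 21.93 mm); the cylinder at (10.5, -1): section is a regular 24-gon, circumradius r=3 (perimeter = 2·24·3.000·sin(180°/24) = 18.80 mm); Merging all regions: the 2 present regions are separate (no shared area or edge), so areas and boundary lengths simply add and each stays a separate island — boundary = 40.72 mm. So its perimeter = 40.72 mm. Layer 109 (z = 21.8): the cylinder is absent (z outside [0, 13]); the cylinder at (10.5, -1): section is a regular 24-gon, circumradius r=3 (perimeter = 2·24·3.000·sin(180°/24) = 18.80 mm); Merging all regions: only the r=3 cylinder at (10.5, -1) is present, so the union is just that shape — boundary = 18.80 mm. So its perimeter = 18.80 mm. Layer 63 is larger (40.72 vs 18.80 mm).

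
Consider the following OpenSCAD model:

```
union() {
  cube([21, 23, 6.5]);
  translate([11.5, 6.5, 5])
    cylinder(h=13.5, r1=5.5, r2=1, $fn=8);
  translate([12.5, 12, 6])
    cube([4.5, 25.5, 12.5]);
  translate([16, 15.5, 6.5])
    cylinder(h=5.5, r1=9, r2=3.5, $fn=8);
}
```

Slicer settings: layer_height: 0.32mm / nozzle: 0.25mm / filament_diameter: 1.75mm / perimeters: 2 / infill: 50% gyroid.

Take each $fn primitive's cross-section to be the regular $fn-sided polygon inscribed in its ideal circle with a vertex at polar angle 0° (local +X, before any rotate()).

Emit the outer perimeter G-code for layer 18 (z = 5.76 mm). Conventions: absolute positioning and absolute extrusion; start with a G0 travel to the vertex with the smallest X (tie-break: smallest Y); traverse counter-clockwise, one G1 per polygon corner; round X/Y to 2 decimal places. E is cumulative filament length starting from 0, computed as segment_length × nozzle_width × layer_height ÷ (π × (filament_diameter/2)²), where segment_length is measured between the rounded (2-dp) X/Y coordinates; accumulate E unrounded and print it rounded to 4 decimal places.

G0 X0.00 Y0.00 Z5.76
G1 X21.00 Y0.00 E0.6985
G1 X21.00 Y23.00 E1.4634
G1 X0.00 Y23.00 E2.1619
G1 X0.00 Y0.00 E2.9269

At z = 5.76 mm: the cube (footprint 21×23) is included at this height; the cone at (11.5, 6.5): at t=0.056 of its height the radius interpolates to r₁+(r₂−r₁)t = 5.247, giving a regular 8-gon of that circumradius; the cube at (12.5, 12) is not intersected at this z (z outside [6, 18.5]); the cone at (16, 15.5) is not intersected at this z (z outside [6.5, 12]); Merging all regions: the cone at (11.5, 6.5) lies entirely inside the 21×23 cube, so the union is just the 21×23 cube — 1 connected region. The outline is a single polygon with 4 vertices. Extrusion per mm of travel: 0.25 × 0.32 / (π × 0.875²) = 0.033260. Accumulating E over each segment gives final E = 2.9269.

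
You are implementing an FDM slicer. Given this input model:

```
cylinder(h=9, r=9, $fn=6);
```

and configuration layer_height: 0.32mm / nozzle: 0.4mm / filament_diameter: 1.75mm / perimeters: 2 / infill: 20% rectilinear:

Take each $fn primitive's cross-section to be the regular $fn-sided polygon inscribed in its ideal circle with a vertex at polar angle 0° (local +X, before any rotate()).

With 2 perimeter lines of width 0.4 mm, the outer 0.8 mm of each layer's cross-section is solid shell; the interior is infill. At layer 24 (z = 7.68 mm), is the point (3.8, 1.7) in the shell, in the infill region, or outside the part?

infill

At z = 7.68 mm: the cylinder: section is a regular 6-gon, circumradius r=9. Overall, the cross-section is a single solid region. The nearest boundary edge runs (9.00, 0.00)→(4.50, 7.79); distance from the point to it = 3.65 mm. The point is inside the cross-section and 3.65 mm from the nearest boundary — more than the 0.8 mm shell width (2 × 0.4), so it's in the infill interior.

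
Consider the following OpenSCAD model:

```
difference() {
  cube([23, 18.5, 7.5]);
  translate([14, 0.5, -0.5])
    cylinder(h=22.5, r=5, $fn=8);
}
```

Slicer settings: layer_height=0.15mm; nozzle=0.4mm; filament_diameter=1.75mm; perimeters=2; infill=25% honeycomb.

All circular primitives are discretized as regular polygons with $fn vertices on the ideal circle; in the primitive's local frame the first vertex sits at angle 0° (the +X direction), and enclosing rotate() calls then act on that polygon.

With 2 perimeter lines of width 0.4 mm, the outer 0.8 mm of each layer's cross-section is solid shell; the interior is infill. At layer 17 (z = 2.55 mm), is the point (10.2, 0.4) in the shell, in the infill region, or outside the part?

outside

At z = 2.55 mm: the cube (footprint 23×18.5) is included at this height; the r=5 cylinder at (14, 0.5) contributes a regular 8-gon of circumradius 5; Taking the first minus the rest: starting from the 23×18.5 cube, the r=5 cylinder at (14, 0.5) partially overlaps it — only the 40.25 mm² overlap (of its 70.71 mm²) is removed, clipping the outline — 1 connected region. Overall, the cross-section is a single solid region. The nearest boundary edge runs (9.00, 0.50)→(9.21, 0.00); distance from the point to it = 1.07 mm. The point is not inside any of the regions above, so it lies outside the cross-section (1.07 mm from the nearest boundary).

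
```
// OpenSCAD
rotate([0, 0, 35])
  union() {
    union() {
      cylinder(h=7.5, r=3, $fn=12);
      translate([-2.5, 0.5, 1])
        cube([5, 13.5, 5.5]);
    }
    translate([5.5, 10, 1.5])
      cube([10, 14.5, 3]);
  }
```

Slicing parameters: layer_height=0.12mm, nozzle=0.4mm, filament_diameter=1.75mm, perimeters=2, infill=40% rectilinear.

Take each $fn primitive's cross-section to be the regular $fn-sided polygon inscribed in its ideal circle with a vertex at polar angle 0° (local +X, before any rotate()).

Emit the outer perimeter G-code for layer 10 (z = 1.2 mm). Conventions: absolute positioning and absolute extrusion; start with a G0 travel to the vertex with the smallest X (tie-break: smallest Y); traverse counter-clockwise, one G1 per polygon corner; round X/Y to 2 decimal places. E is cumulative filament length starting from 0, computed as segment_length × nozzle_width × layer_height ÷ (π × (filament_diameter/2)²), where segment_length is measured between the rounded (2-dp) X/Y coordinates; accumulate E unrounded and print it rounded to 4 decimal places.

At z = 1.2 mm: the r=3 cylinder contributes a regular 12-gon of circumradius 3; the cube at (-2.5, 0.5) is present — its section is the full 5×13.5 rectangle; Merging all regions: the regions partially overlap (shared area 10.09 mm²), so overlapping operands fuse into one piece — 1 connected region; the cube at (5.5, 10) is not intersected at this z (z outside [1.5, 4.5]); Merging all regions: only the result so far is present, so the union is just that shape — 1 connected region; (rotated 35° about Z; rotation is an isometry so areas/perimeters/island counts are preserved). The outline is a single polygon with 13 vertices. Extrusion per mm of travel: 0.4 × 0.12 / (π × 0.875²) = 0.019956. Accumulating E over each segment gives final E = 0.8485.

G0 X-10.08 Y10.03 Z1.20
G1 X-2.96 Y-0.12 E0.2474
G1 X-2.99 Y-0.26 E0.2503
G1 X-2.46 Y-1.72 E0.2813
G1 X-1.27 Y-2.72 E0.3123
G1 X0.26 Y-2.99 E0.3433
G1 X1.72 Y-2.46 E0.3743
G1 X2.72 Y-1.27 E0.4053
G1 X2.99 Y0.26 E0.4363
G1 X2.46 Y1.72 E0.4673
G1 X1.27 Y2.72 E0.4983
G1 X1.13 Y2.74 E0.5012
G1 X-5.98 Y12.90 E0.7486
G1 X-10.08 Y10.03 E0.8485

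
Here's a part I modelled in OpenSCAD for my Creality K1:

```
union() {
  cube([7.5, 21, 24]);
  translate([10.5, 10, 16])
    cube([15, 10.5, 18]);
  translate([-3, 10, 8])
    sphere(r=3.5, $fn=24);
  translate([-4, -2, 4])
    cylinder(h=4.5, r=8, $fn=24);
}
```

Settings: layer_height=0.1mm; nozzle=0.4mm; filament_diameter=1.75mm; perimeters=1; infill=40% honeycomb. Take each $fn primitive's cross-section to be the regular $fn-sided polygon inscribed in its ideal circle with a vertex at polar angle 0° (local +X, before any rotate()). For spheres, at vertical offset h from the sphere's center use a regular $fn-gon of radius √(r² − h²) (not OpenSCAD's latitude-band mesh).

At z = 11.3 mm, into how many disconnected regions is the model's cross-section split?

2

At z = 11.3 mm: the cube (footprint 7.5×21) is included at this height; the cube at (10.5, 10) is absent (z outside [16, 34]); the r=3.5 sphere at (-3, 10) contributes a regular 24-gon of circumradius √(3.5²−3.3²) = 1.166; the cylinder at (-4, -2) does not reach this height (z outside [4, 8.5]); Merging all regions: the 2 present regions are separate (no shared area or edge), so areas and boundary lengths simply add and each stays a separate island — 2 connected regions. The result has 2 disconnected regions.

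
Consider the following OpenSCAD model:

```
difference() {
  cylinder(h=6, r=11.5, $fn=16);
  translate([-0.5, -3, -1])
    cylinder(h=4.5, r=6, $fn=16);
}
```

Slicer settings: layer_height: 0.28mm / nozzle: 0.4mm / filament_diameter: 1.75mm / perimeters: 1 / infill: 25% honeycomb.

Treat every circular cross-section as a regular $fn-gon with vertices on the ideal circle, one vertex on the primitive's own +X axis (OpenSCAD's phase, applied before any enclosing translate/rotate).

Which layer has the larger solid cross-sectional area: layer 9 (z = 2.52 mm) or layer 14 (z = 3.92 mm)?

layer 14 (z = 3.92 mm)

Layer 9 (z = 2.52): the cylinder: section is a regular 16-gon, circumradius r=11.5 (area = (16/2)·11.500²·sin(360°/16) = 404.88 mm²); the r=6 cylinder at (-0.5, -3) gives a regular 16-gon of circumradius 6 (constant along its height) (area = (16/2)·6.000²·sin(360°/16) = 110.21 mm²); Taking the first minus the rest: starting from the r=11.5 cylinder (404.88 mm²), the r=6 cylinder at (-0.5, -3) lies wholly inside it (removes its full 110.21 mm² and its 37.46 mm outline becomes a hole wall) — area = 294.67 mm². So its area = 294.67 mm². Layer 14 (z = 3.92): the r=11.5 cylinder contributes a regular 16-gon of circumradius 11.5 (area = (16/2)·11.500²·sin(360°/16) = 404.88 mm²); the cylinder at (-0.5, -3) does not reach this height (z outside [-1, 3.5]); Subtracting the remaining from the first: none of the subtracted shapes is present at this height, so the r=11.5 cylinder is unchanged — area = 404.88 mm². So its area = 404.88 mm². Layer 14 is larger (404.88 vs 294.67 mm²).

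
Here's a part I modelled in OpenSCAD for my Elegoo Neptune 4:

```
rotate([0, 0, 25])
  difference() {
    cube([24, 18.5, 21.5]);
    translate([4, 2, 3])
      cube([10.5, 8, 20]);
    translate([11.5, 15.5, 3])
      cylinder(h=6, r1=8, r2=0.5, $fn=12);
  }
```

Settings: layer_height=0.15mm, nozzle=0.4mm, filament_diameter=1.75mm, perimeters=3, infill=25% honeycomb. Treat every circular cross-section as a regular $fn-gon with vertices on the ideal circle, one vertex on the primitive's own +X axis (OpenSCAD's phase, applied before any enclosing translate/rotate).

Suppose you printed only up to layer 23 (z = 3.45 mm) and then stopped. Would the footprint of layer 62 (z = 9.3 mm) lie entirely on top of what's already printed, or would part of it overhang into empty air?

Compare the two slices. At z = 3.45: the cube (footprint 24×18.5) is included at this height (area 444.00 mm²); the cube at (4, 2) (footprint 10.5×8) is included at this height (area 84.00 mm²); the cone at (11.5, 15.5): at t=0.075 of its height the radius interpolates to r₁+(r₂−r₁)t = 7.438, giving a regular 12-gon of that circumradius (area = (12/2)·7.438²·sin(360°/12) = 165.95 mm²); After the difference (first − rest): starting from the 24×18.5 cube (444.00 mm²), the 10.5×8 cube at (4, 2) lies wholly inside it (removes its full 84.00 mm² and its 37.00 mm outline becomes a hole wall); the cone at (11.5, 15.5) partially overlaps it — only the 114.79 mm² overlap (of its 165.95 mm²) is removed, clipping the outline — area = 245.21 mm²; (whole slice rotated 25° about Z — lengths, areas and connectivity unchanged). At z = 9.3: the cube (footprint 24×18.5) is included at this height (area 444.00 mm²); the cube at (4, 2) (footprint 10.5×8) is included at this height (area 84.00 mm²); the cone at (11.5, 15.5) is absent (z outside [3, 9]); After the difference (first − rest): starting from the 24×18.5 cube (444.00 mm²), the 10.5×8 cube at (4, 2) lies wholly inside it (removes its full 84.00 mm² and its 37.00 mm outline becomes a hole wall) — area = 360.00 mm²; (rotated 25° about Z; rotation is an isometry so areas/perimeters/island counts are preserved). Checking containment: at z = 9.3 the cross-section extends beyond the z = 3.45 cross-section by about 114.79 mm².

part overhangs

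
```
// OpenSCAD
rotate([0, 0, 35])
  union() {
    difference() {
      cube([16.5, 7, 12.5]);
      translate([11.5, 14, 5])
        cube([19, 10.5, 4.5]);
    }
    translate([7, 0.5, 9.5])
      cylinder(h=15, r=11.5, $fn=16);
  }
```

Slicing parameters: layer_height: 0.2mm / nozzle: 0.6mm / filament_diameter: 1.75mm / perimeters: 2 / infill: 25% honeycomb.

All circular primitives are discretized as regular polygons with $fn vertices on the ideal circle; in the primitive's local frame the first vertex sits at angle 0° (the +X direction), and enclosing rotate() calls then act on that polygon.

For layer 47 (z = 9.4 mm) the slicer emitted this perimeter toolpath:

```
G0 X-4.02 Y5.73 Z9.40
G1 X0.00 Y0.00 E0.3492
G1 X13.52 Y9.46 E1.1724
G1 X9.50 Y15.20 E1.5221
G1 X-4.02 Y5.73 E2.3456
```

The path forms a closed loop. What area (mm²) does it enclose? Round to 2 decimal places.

115.59 mm²

Apply the shoelace formula to the sequence of (X, Y) vertices; enclosed area = 115.59 mm².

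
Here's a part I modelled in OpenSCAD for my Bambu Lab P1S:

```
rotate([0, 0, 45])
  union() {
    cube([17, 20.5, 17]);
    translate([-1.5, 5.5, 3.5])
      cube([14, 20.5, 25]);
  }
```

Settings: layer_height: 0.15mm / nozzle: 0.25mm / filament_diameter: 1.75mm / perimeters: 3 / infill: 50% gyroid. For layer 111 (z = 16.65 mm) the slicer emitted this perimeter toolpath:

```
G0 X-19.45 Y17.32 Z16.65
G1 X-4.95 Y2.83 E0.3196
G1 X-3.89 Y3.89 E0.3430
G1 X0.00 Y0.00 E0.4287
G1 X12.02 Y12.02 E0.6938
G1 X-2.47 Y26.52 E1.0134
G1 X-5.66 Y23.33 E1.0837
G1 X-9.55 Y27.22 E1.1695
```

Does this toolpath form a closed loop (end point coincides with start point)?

no

Start point (G0): (-19.45, 17.32). End point (last G1): the path does not return to the start — open.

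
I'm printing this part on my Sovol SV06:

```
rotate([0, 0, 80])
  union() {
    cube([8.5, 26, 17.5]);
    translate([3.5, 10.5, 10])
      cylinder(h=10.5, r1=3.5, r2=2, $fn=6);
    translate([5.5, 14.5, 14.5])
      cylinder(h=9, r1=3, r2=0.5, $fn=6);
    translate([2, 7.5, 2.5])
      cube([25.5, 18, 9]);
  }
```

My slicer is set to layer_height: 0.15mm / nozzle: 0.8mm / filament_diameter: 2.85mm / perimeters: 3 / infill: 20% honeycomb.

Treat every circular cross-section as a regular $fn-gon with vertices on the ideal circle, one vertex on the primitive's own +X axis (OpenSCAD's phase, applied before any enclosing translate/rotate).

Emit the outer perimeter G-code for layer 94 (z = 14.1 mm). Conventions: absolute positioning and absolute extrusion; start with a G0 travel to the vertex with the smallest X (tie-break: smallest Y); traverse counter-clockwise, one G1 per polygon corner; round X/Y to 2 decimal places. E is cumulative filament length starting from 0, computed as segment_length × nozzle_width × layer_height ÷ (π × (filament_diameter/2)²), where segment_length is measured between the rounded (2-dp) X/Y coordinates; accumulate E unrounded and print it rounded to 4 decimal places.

At z = 14.1 mm: the cube (footprint 8.5×26) is included at this height; the cone at (3.5, 10.5) (r1=3.5→r2=2) has section circumradius 2.914 here — a regular 6-gon; the cone at (5.5, 14.5) is absent (z outside [14.5, 23.5]); the cube at (2, 7.5) is absent (z outside [2.5, 11.5]); Combining (union): the cone at (3.5, 10.5) lies entirely inside the 8.5×26 cube, so the union is just the 8.5×26 cube — 1 connected region; (whole slice rotated 80° about Z — lengths, areas and connectivity unchanged). The outline is a single polygon with 4 vertices. Extrusion per mm of travel: 0.8 × 0.15 / (π × 1.425²) = 0.018811. Accumulating E over each segment gives final E = 1.2983.

G0 X-25.61 Y4.51 Z14.10
G1 X0.00 Y0.00 E0.4892
G1 X1.48 Y8.37 E0.6490
G1 X-24.13 Y12.89 E1.1382
G1 X-25.61 Y4.51 E1.2983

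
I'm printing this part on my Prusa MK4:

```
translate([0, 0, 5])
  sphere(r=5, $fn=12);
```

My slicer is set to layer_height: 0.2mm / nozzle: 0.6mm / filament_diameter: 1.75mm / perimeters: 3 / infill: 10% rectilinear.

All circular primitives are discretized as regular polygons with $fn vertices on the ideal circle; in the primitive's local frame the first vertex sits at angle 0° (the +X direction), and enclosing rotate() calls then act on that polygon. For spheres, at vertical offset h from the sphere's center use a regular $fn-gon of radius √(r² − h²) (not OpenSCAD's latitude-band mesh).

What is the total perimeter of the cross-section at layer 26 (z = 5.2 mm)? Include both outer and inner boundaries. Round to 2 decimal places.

31.03 mm

At z = 5.2 mm: the sphere: section is a regular 12-gon, circumradius = √(r²−h²) = √(5²−0.2²) = 4.996 (perimeter = 2·12·4.996·sin(180°/12) = 31.03 mm). Overall, the cross-section is a single solid region. Total boundary length (outer) = 31.03 mm.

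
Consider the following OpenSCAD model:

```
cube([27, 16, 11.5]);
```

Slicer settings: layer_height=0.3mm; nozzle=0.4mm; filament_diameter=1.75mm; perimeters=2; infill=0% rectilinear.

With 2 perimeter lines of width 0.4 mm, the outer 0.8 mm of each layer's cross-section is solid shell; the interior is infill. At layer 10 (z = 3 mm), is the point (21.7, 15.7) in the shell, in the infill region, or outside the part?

At z = 3 mm: the cube (footprint 27×16) is included at this height. Overall, the cross-section is a single solid region. The nearest boundary edge runs (27.00, 16.00)→(0.00, 16.00); distance from the point to it = 0.30 mm. The point is inside the cross-section, 0.30 mm from the nearest boundary — within the 0.8 mm shell band (2 × 0.4).

shell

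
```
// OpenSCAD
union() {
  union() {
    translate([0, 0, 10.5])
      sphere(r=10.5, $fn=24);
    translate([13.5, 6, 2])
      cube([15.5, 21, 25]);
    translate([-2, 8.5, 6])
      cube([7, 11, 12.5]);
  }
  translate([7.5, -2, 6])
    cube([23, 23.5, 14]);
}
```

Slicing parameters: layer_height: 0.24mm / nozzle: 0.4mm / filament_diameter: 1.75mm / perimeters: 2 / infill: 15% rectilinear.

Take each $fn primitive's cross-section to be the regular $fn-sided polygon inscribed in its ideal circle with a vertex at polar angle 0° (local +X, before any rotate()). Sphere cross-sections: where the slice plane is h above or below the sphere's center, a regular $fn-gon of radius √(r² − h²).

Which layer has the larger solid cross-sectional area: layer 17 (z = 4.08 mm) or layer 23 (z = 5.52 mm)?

Layer 17 (z = 4.08): the sphere: section is a regular 24-gon, circumradius = √(r²−h²) = √(10.5²−6.42²) = 8.309 (area = (24/2)·8.309²·sin(360°/24) = 214.41 mm²); the cube at (13.5, 6) is present — its section is the full 15.5×21 rectangle (area 325.50 mm²); the cube at (-2, 8.5) is not intersected at this z (z outside [6, 18.5]); Merging all regions: the 2 present regions are separate (no shared area or edge), so areas and boundary lengths simply add and each stays a separate island — area = 539.91 mm²; the cube at (7.5, -2) is absent (z outside [6, 20]); Merging all regions: only the result so far is present, so the union is just that shape — area = 539.91 mm². So its area = 539.91 mm². Layer 23 (z = 5.52): the r=10.5 sphere slices to a regular 24-gon of circumradius 9.244 (√(r²−h²) with h=4.98 from center) (area = (24/2)·9.244²·sin(360°/24) = 265.39 mm²); the 15.5×21 cube at (13.5, 6) contributes its full rectangle (area 325.50 mm²); the cube at (-2, 8.5) is not intersected at this z (z outside [6, 18.5]); Merging all regions: the 2 present regions are separate (no shared area or edge), so areas and boundary lengths simply add and each stays a separate island — area = 590.89 mm²; the cube at (7.5, -2) is absent (z outside [6, 20]); Taking the union: only that combined region is present, so the union is just that shape — area = 590.89 mm². So its area = 590.89 mm². Layer 23 is larger (590.89 vs 539.91 mm²).

layer 23 (z = 5.52 mm)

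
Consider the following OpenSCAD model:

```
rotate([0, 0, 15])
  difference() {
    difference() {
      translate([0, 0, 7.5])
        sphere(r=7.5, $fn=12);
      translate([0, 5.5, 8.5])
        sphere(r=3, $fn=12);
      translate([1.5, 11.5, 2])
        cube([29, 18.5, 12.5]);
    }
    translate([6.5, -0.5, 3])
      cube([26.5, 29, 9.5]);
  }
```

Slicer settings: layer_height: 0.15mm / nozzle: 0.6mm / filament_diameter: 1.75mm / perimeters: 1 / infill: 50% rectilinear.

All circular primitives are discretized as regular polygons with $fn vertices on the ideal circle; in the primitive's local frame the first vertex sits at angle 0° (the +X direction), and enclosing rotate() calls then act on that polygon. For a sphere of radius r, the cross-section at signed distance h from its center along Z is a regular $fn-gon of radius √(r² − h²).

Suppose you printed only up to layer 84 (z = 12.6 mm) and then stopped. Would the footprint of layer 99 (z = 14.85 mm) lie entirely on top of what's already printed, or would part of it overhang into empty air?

entirely on top

Compare the two slices. At z = 12.6: the r=7.5 sphere slices to a regular 12-gon of circumradius 5.499 (√(r²−h²) with h=5.1 from center) (area = (12/2)·5.499²·sin(360°/12) = 90.72 mm²); the sphere at (0, 5.5) is absent (|z−center|=4.100 > r=3); the 29×18.5 cube at (1.5, 11.5) contributes its full rectangle (area 536.50 mm²); After the difference (first − rest): starting from the r=7.5 sphere (90.72 mm²), the 29×18.5 cube at (1.5, 11.5) misses the remaining region (no effect) — area = 90.72 mm²; the cube at (6.5, -0.5) does not reach this height (z outside [3, 12.5]); After the difference (first − rest): none of the subtracted shapes is present at this height, so the result so far is unchanged — area = 90.72 mm²; (rotated 15° about Z; rotation is an isometry so areas/perimeters/island counts are preserved). At z = 14.85: the r=7.5 sphere slices to a regular 12-gon of circumradius 1.492 (√(r²−h²) with h=7.35 from center) (area = (12/2)·1.492²·sin(360°/12) = 6.68 mm²); the sphere at (0, 5.5) is absent (|z−center|=6.350 > r=3); the cube at (1.5, 11.5) is not intersected at this z (z outside [2, 14.5]); After the difference (first − rest): none of the subtracted shapes is present at this height, so the r=7.5 sphere is unchanged — area = 6.68 mm²; the cube at (6.5, -0.5) is absent (z outside [3, 12.5]); After the difference (first − rest): none of the subtracted shapes is present at this height, so the result so far is unchanged — area = 6.68 mm²; (whole slice rotated 15° about Z — lengths, areas and connectivity unchanged). Checking containment: the cross-section at z = 14.85 is a subset of the cross-section at z = 12.6.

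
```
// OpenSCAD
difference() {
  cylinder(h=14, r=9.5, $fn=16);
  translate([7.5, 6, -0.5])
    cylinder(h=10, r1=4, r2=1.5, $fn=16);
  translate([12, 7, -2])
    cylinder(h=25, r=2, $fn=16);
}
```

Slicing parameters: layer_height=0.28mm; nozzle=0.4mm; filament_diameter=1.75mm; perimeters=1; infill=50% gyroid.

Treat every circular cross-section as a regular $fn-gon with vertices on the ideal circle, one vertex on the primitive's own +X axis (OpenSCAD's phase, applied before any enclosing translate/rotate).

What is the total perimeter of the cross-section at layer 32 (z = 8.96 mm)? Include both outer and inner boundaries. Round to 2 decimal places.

60.49 mm

At z = 8.96 mm: the r=9.5 cylinder gives a regular 16-gon of circumradius 9.5 (constant along its height) (perimeter = 2·16·9.500·sin(180°/16) = 59.31 mm); the cone at (7.5, 6) contributes a regular 16-gon of circumradius 1.635 (interpolated between r1=4 and r2=1.5 at t=0.946) (perimeter = 2·16·1.635·sin(180°/16) = 10.21 mm); the cylinder at (12, 7): section is a regular 16-gon, circumradius r=2 (perimeter = 2·16·2.000·sin(180°/16) = 12.49 mm); Taking the first minus the rest: starting from the r=9.5 cylinder, the cone at (7.5, 6) partially overlaps it — only the 3.22 mm² overlap (of its 8.18 mm²) is removed, clipping the outline; the r=2 cylinder at (12, 7) misses the remaining region (no effect) — boundary = 60.49 mm. Overall, the cross-section is a single solid region. Total boundary length (outer) = 60.49 mm.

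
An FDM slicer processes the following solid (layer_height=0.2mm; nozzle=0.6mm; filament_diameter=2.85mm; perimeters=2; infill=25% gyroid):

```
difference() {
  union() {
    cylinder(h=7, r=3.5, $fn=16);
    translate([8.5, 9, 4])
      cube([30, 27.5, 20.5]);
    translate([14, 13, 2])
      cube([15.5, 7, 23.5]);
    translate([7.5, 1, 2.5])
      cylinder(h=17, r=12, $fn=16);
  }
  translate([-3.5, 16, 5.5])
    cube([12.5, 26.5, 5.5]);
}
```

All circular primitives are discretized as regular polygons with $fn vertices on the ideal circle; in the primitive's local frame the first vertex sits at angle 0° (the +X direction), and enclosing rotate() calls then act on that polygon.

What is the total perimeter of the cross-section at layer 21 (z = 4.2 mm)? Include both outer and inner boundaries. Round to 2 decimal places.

At z = 4.2 mm: the r=3.5 cylinder gives a regular 16-gon of circumradius 3.5 (constant along its height) (perimeter = 2·16·3.500·sin(180°/16) = 21.85 mm); the cube at (8.5, 9) (footprint 30×27.5) is included at this height (perimeter 115.00 mm); the cube at (14, 13) is present — its section is the full 15.5×7 rectangle (perimeter 45.00 mm); the r=12 cylinder at (7.5, 1) contributes a regular 16-gon of circumradius 12 (perimeter = 2·16·12.000·sin(180°/16) = 74.91 mm); Merging all regions: the regions partially overlap (shared area 165.41 mm²), so the edge portions inside another operand are dropped and the merged outline is re-measured after clipping — boundary = 169.38 mm; the cube at (-3.5, 16) does not reach this height (z outside [5.5, 11]); After the difference (first − rest): none of the subtracted shapes is present at this height, so that combined region is unchanged — boundary = 169.38 mm. Overall, the cross-section is a single solid region. Total boundary length (outer) = 169.38 mm.

169.38 mm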